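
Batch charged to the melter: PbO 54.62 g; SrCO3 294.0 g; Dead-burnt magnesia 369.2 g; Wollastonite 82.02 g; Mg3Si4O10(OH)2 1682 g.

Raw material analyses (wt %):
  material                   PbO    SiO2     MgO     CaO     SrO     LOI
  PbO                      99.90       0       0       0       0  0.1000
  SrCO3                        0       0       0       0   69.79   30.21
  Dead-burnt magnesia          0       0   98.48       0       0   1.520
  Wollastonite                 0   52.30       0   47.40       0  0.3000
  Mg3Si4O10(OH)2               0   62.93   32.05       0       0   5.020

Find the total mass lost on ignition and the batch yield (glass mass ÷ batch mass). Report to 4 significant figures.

LOI loss = 179.2 g; glass = 2303 g; yield = 92.78%

Mid-chain values are displayed (rounded to 4 significant figures) when written out — all internal work maintains full precision through every step; every reported figure undergoes a single rounding; all derived quantities are re-derived from the batch weights for 2303 g of glass at exact precision (yield, the five compositions, glass mass, totals, LOI) as set out in either problem or answer.
Loss on ignition, line by line:
  PbO: 54.62 × 0.001000 = 0.05462 g
  SrCO3: 294.0 × 0.3021 = 88.82 g
  Dead-burnt magnesia: 369.2 × 0.01520 = 5.612 g
  Wollastonite: 82.02 × 0.003000 = 0.2461 g
  Mg3Si4O10(OH)2: 1682 × 0.05020 = 84.44 g
Total LOI = 179.2 g
Glass = batch − LOI = 2482 − 179.2 = 2303 g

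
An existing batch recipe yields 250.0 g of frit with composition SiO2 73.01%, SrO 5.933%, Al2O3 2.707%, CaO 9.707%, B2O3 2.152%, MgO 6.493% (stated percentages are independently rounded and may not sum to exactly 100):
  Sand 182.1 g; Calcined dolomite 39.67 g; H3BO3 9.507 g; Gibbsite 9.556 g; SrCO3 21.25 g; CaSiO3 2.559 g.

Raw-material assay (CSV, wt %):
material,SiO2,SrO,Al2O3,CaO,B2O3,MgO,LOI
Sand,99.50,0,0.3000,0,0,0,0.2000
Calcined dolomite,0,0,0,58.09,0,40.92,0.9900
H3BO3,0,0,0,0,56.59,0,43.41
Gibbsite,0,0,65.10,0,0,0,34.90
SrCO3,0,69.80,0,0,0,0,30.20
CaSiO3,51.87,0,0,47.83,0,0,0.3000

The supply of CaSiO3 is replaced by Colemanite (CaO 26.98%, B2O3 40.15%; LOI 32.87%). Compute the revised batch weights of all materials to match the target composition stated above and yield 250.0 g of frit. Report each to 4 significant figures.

Revised batch per 250.0 g frit:
  Sand: 183.4 g
  Calcined dolomite: 39.67 g
  H3BO3: 6.289 g
  Gibbsite: 9.550 g
  SrCO3: 21.25 g
  Colemanite: 4.536 g
Total batch = 264.7 g; LOI loss = 14.73 g

Working values are printed rounded to four significant figures within the worked lines. The working math maintains full float precision throughout; exactly one rounding lands on each reported number — all derived quantities are carried in full precision (the yield, the totals, LOI, the six compositions, net glass mass) from the weighed amounts per 250.0 g of glass, as written in question or answer.
The oxide mass targets at 250.0 g frit:
  SiO2: 73.01% × 250.0 = 182.5 g
  SrO: 5.933% × 250.0 = 14.83 g
  Al2O3: 2.707% × 250.0 = 6.768 g
  CaO: 9.707% × 250.0 = 24.27 g
  B2O3: 2.152% × 250.0 = 5.380 g
  MgO: 6.493% × 250.0 = 16.23 g
Oxide-by-oxide audit with the batch weights as given, on the stated basis (summed amounts equal target values up to rounding of the answer):
  SiO2: 183.4·0.9950 = 182.5 g (target 182.5 g)
  SrO: 21.25·0.6980 = 14.83 g (target 14.83 g)
  Al2O3: 183.4·0.003000 + 9.550·0.6510 = 6.767 g (target 6.768 g)
  CaO: 39.67·0.5809 + 4.536·0.2698 = 24.27 g (target 24.27 g)
  B2O3: 6.289·0.5659 + 4.536·0.4015 = 5.380 g (target 5.380 g)
  MgO: 39.67·0.4092 = 16.23 g (target 16.23 g)
Glass mass check: batch Σ − ignition loss = 250.0 g (oxide target masses add up to 250.0 g; basis as stated: 250.0 g — deltas are rounding alone).
Adding the batch up: Σ batch = 264.7 g; LOI removed, Σ of batch·LOI: 14.73 g; yield: glass divided by total = 94.43%.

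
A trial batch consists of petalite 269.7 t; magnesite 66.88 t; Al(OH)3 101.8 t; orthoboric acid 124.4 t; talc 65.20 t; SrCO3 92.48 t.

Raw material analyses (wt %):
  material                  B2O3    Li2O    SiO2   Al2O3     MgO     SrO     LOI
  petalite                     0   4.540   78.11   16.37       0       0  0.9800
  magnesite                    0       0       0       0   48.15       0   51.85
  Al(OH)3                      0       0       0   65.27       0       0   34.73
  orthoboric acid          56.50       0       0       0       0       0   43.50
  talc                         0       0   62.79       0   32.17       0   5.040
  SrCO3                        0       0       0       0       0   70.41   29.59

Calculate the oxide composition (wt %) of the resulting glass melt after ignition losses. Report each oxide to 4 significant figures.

Glass mass = 563.0 t (batch 720.5 − LOI 157.4).
Composition: B2O3 12.48%, Li2O 2.175%, SiO2 44.69%, Al2O3 19.64%, MgO 9.445%, SrO 11.57%

All internal work carries full float precision all the way through — the intermediate values are shown, rounded to four significant figures, between the steps; every reported value sees exactly one rounding — the derived quantities (yield, ignition loss, the totals, six oxide percentages, net glass mass) are recomputed from the weighed amounts for 563.0 t of glass in full float precision, precisely as stated by question or answer.
Delivered oxide masses:
  B2O3: 124.4·0.5650 = 70.29 t
  Li2O: 269.7·0.04540 = 12.24 t
  SiO2: 269.7·0.7811 + 65.20·0.6279 = 251.6 t
  Al2O3: 269.7·0.1637 + 101.8·0.6527 = 110.6 t
  MgO: 66.88·0.4815 + 65.20·0.3217 = 53.18 t
  SrO: 92.48·0.7041 = 65.12 t
LOI: 269.7·0.009800 + 66.88·0.5185 + 101.8·0.3473 + 124.4·0.4350 + 65.20·0.05040 + 92.48·0.2959 = 157.4 t
The glass mass, total less LOI, = 720.5 − 157.4 = 563.0 t (the oxide masses sum to this)
percent by weight: oxide/glass ×100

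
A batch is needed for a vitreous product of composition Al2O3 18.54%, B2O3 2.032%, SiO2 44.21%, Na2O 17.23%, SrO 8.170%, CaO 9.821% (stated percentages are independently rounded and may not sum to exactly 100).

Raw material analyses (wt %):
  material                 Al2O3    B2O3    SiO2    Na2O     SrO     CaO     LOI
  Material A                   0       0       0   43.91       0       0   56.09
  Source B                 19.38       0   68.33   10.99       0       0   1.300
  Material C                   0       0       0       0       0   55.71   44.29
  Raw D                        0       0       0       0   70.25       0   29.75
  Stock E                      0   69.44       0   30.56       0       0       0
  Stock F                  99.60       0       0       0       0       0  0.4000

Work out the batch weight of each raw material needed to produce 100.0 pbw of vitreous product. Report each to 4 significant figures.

The working math holds full precision in every operation; intermediates are displayed rounded off to 4 significant figures in the working; each reported result carries a single rounding — all derived quantities, which include totals, LOI, the yield, six oxide percentages, glass mass, are rebuilt at exact precision, as set out in either problem or answer, starting from the weights for 100.0 pbw of glass.
Per-oxide target masses for 100.0 pbw vitreous product:
  Al2O3: 18.54% × 100.0 = 18.54 pbw
  B2O3: 2.032% × 100.0 = 2.032 pbw
  SiO2: 44.21% × 100.0 = 44.21 pbw
  Na2O: 17.23% × 100.0 = 17.23 pbw
  SrO: 8.170% × 100.0 = 8.170 pbw
  CaO: 9.821% × 100.0 = 9.821 pbw
Sums-versus-targets review with the batch weights as given, relative to the basis at hand (each sum matches its target mass once rounding is allowed for):
  Al2O3: 64.70·0.1938 + 6.025·0.9960 = 18.54 pbw (target 18.54 pbw)
  B2O3: 2.926·0.6944 = 2.032 pbw (target 2.032 pbw)
  SiO2: 64.70·0.6833 = 44.21 pbw (target 44.21 pbw)
  Na2O: 21.01·0.4391 + 64.70·0.1099 + 2.926·0.3056 = 17.23 pbw (target 17.23 pbw)
  SrO: 11.63·0.7025 = 8.170 pbw (target 8.170 pbw)
  CaO: 17.63·0.5571 = 9.822 pbw (target 9.821 pbw)
The glass-mass cross-check: batch total minus LOI = 100.0 pbw (the Σ of target masses is 100.0 pbw; versus the stated basis of 100.0 pbw — deltas are rounding alone).
Total batch = Σ batch = 123.9 pbw; ignition loss, Σ(batch × LOI) = 23.92 pbw; as yield: glass ÷ batch → 80.70%.

Batch per 100.0 pbw vitreous product:
  Material A: 21.01 pbw
  Source B: 64.70 pbw
  Material C: 17.63 pbw
  Raw D: 11.63 pbw
  Stock E: 2.926 pbw
  Stock F: 6.025 pbw
Total batch = 123.9 pbw; LOI loss = 23.92 pbw; yield = 80.70%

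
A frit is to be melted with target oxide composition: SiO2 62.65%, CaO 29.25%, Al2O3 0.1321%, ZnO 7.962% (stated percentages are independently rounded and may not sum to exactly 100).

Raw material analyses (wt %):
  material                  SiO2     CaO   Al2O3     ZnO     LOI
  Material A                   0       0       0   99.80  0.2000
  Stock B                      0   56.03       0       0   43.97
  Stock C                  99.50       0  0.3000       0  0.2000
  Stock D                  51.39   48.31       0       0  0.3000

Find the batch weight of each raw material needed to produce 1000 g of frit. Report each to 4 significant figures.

Working values are shown rounded off to 4 significant figures between the steps; the whole derivation runs at full precision from first step to last — every reported result receives exactly one rounding. The derived quantities, including net glass mass, the totals, ignition loss, the yield, the four compositions, are recomputed starting from the weights for 1000 g of glass at exact precision exactly as printed in the problem or answer text.
Target oxide masses per 1000 g frit:
  SiO2: 62.65% × 1000 = 626.5 g
  CaO: 29.25% × 1000 = 292.5 g
  Al2O3: 0.1321% × 1000 = 1.321 g
  ZnO: 7.962% × 1000 = 79.62 g
Verifying the oxide balance on the weights just shown, relative to the basis at hand (each sum matches its target mass within answer rounding):
  SiO2: 440.3·0.9950 + 366.5·0.5139 = 626.4 g (target 626.5 g)
  CaO: 206.0·0.5603 + 366.5·0.4831 = 292.5 g (target 292.5 g)
  Al2O3: 440.3·0.003000 = 1.321 g (target 1.321 g)
  ZnO: 79.78·0.9980 = 79.62 g (target 79.62 g)
Glass-mass sanity pass: batch Σ − ignition loss = 999.9 g (the targets, summed, come to 999.9 g; with the basis standing at 1000 g — a pure rounding effect).
Total batch = Σ batch = 1093 g; LOI loss = Σ batch·LOI = 92.72 g; the yield ratio, glass ÷ batch: 91.51%.

Batch per 1000 g frit:
  Material A: 79.78 g
  Stock B: 206.0 g
  Stock C: 440.3 g
  Stock D: 366.5 g
Total batch = 1093 g; LOI loss = 92.72 g; yield = 91.51%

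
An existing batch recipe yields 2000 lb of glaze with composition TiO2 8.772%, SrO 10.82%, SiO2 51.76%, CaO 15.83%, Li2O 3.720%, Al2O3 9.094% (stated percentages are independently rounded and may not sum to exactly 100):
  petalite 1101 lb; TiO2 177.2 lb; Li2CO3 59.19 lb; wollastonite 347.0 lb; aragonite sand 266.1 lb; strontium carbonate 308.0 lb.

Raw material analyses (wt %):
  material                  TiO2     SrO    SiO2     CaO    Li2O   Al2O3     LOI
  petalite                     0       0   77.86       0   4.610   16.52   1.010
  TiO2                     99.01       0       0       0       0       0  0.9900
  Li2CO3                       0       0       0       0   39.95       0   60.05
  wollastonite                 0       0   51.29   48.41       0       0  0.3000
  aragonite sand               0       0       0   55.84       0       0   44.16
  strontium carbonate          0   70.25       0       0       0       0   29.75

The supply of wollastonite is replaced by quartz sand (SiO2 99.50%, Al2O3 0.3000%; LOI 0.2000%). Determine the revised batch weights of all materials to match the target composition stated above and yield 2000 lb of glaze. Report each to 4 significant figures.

The whole derivation holds full precision through the solve. Working values are printed rounded off to 4 significant figures alongside each step — each reported number is rounded once only. All derived quantities are computed in full float precision (the six compositions, glass mass, yield, the totals, LOI) using the weight values for 2000 lb of glass as written in problem or answer.
Per-oxide target masses for 2000 lb glaze:
  TiO2: 8.772% × 2000 = 175.4 lb
  SrO: 10.82% × 2000 = 216.4 lb
  SiO2: 51.76% × 2000 = 1035 lb
  CaO: 15.83% × 2000 = 316.6 lb
  Li2O: 3.720% × 2000 = 74.40 lb
  Al2O3: 9.094% × 2000 = 181.9 lb
Balance tally, oxide-wise, working from each reported weight, per the basis as stated (every target is met by its sum given rounding of the digits):
  TiO2: 177.2·0.9901 = 175.4 lb (target 175.4 lb)
  SrO: 308.0·0.7025 = 216.4 lb (target 216.4 lb)
  SiO2: 1098·0.7786 + 181.5·0.9950 = 1035 lb (target 1035 lb)
  CaO: 567.0·0.5584 = 316.6 lb (target 316.6 lb)
  Li2O: 1098·0.04610 + 59.57·0.3995 = 74.42 lb (target 74.40 lb)
  Al2O3: 1098·0.1652 + 181.5·0.003000 = 181.9 lb (target 181.9 lb)
Auditing the glass mass value: Σ batch − LOI loss = 2000 lb (per-oxide target masses sum to 2000 lb; basis as stated: 2000 lb — any gap is answer rounding).
Batch total: Σ batch = 2391 lb; Σ batch·LOI gives LOI loss = 391.0 lb; as yield: glass ÷ batch → 83.65%.

Revised batch per 2000 lb glaze:
  petalite: 1098 lb
  TiO2: 177.2 lb
  Li2CO3: 59.57 lb
  quartz sand: 181.5 lb
  aragonite sand: 567.0 lb
  strontium carbonate: 308.0 lb
Total batch = 2391 lb; LOI loss = 391.0 lb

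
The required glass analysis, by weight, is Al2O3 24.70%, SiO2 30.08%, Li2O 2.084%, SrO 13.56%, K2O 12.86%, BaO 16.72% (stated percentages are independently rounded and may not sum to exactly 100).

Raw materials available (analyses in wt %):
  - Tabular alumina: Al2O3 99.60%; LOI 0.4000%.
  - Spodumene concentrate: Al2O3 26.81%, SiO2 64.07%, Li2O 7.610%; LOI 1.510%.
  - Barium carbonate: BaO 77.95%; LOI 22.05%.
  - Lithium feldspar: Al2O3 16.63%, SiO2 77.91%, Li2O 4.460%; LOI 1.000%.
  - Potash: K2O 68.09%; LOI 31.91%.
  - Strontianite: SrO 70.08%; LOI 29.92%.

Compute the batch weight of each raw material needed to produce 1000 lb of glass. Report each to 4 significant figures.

Batch per 1000 lb glass:
  Tabular alumina: 171.4 lb
  Spodumene concentrate: 91.84 lb
  Barium carbonate: 214.5 lb
  Lithium feldspar: 310.6 lb
  Potash: 188.9 lb
  Strontianite: 193.5 lb
Total batch = 1171 lb; LOI loss = 170.6 lb; yield = 85.42%

Rounding to 4 significant digits extends to every working value as displayed — the whole derivation maintains full float precision throughout. A single rounding yields each reported figure — derived quantities (net glass mass, the yield, the totals, the six compositions, ignition loss) are recomputed from the batch weights at 1000 lb of glass at full precision as given in question or answer.
Oxide-by-oxide targets in 1000 lb glass:
  Al2O3: 24.70% × 1000 = 247.0 lb
  SiO2: 30.08% × 1000 = 300.8 lb
  Li2O: 2.084% × 1000 = 20.84 lb
  SrO: 13.56% × 1000 = 135.6 lb
  K2O: 12.86% × 1000 = 128.6 lb
  BaO: 16.72% × 1000 = 167.2 lb
Balance tally, oxide-wise, from the weights as reported, on the stated basis (sum by sum, the targets are met up to rounding of the answer):
  Al2O3: 171.4·0.9960 + 91.84·0.2681 + 310.6·0.1663 = 247.0 lb (target 247.0 lb)
  SiO2: 91.84·0.6407 + 310.6·0.7791 = 300.8 lb (target 300.8 lb)
  Li2O: 91.84·0.07610 + 310.6·0.04460 = 20.84 lb (target 20.84 lb)
  SrO: 193.5·0.7008 = 135.6 lb (target 135.6 lb)
  K2O: 188.9·0.6809 = 128.6 lb (target 128.6 lb)
  BaO: 214.5·0.7795 = 167.2 lb (target 167.2 lb)
Glass mass check: the batch minus its LOI: 1000 lb (targets for the oxides total 1000 lb; versus the stated basis of 1000 lb — deltas are rounding alone).
Whole-batch sum: Σ batch = 1171 lb; the LOI term Σ batch·LOI equals 170.6 lb; yield = glass ÷ total batch = 85.42%.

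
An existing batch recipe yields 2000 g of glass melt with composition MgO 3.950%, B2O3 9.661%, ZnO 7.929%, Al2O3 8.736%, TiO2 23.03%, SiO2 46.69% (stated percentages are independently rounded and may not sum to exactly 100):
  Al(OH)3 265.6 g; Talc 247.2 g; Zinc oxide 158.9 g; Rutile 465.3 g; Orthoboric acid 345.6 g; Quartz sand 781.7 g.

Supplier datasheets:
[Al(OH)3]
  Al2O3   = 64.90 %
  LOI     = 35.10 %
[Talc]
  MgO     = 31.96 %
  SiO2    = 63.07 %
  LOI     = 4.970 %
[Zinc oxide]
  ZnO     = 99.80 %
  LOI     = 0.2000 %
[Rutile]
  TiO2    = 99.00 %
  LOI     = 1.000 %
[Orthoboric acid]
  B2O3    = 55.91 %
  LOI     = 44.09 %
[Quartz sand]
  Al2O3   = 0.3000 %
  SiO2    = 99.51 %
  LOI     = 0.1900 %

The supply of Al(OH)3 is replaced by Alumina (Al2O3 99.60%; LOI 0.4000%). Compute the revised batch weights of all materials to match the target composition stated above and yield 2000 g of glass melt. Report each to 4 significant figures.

The working math carries full precision through every step; in-progress results are rounded to four significant digits when displayed — exactly one rounding goes into every reported result; derived quantities (LOI, net glass mass, six oxide percentages, the totals, yield) are carried using the weight values per 2000 g of glass in full precision, as given in question or answer.
Target masses of each oxide per 2000 g glass melt:
  MgO: 3.950% × 2000 = 79.00 g
  B2O3: 9.661% × 2000 = 193.2 g
  ZnO: 7.929% × 2000 = 158.6 g
  Al2O3: 8.736% × 2000 = 174.7 g
  TiO2: 23.03% × 2000 = 460.6 g
  SiO2: 46.69% × 2000 = 933.8 g
Per-oxide balance check applying the batch weights above, relative to the basis at hand (sums match the target masses inside rounding margins):
  MgO: 247.2·0.3196 = 79.01 g (target 79.00 g)
  B2O3: 345.6·0.5591 = 193.2 g (target 193.2 g)
  ZnO: 158.9·0.9980 = 158.6 g (target 158.6 g)
  Al2O3: 173.1·0.9960 + 781.7·0.003000 = 174.8 g (target 174.7 g)
  TiO2: 465.3·0.9900 = 460.6 g (target 460.6 g)
  SiO2: 247.2·0.6307 + 781.7·0.9951 = 933.8 g (target 933.8 g)
Glass mass check: total batch − LOI = 2000 g (the Σ of target masses is 2000 g; against the stated basis, 2000 g — deltas are rounding alone).
Batch grand total — Σ batch = 2172 g; LOI loss = Σ batch·LOI = 171.8 g; yield, glass over the total, = 92.09%.

Revised batch per 2000 g glass melt:
  Alumina: 173.1 g
  Talc: 247.2 g
  Zinc oxide: 158.9 g
  Rutile: 465.3 g
  Orthoboric acid: 345.6 g
  Quartz sand: 781.7 g
Total batch = 2172 g; LOI loss = 171.8 g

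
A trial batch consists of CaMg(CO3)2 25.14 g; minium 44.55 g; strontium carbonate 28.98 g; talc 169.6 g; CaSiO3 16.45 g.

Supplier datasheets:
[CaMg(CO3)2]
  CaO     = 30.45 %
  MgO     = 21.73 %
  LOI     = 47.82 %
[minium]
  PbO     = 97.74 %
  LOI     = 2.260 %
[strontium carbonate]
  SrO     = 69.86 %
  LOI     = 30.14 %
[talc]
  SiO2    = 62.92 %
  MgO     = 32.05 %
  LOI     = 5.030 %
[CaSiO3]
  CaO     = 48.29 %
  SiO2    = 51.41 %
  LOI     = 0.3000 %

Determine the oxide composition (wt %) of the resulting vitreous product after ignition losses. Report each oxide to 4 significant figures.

Glass mass = 254.4 g (batch 284.7 − LOI 30.34).
Composition: PbO 17.12%, CaO 6.132%, SiO2 45.28%, MgO 23.52%, SrO 7.959%

Every computation maintains full float precision from first step to last; rounding to 4 significant digits extends to each intermediate as displayed. Each reported figure is rounded only once; derived quantities are computed in full float precision (five oxide percentages, totals, ignition loss, glass mass, the yield) starting from the weights at 254.4 g of glass as quoted within problem or answer.
Delivered oxide masses:
  PbO: 44.55·0.9774 = 43.54 g
  CaO: 25.14·0.3045 + 16.45·0.4829 = 15.60 g
  SiO2: 169.6·0.6292 + 16.45·0.5141 = 115.2 g
  MgO: 25.14·0.2173 + 169.6·0.3205 = 59.82 g
  SrO: 28.98·0.6986 = 20.25 g
LOI: 25.14·0.4782 + 44.55·0.02260 + 28.98·0.3014 + 169.6·0.05030 + 16.45·0.003000 = 30.34 g
batch − LOI leaves glass = 284.7 − 30.34 = 254.4 g (consistent with Σ oxide mass)
each oxide over glass, ×100, is wt %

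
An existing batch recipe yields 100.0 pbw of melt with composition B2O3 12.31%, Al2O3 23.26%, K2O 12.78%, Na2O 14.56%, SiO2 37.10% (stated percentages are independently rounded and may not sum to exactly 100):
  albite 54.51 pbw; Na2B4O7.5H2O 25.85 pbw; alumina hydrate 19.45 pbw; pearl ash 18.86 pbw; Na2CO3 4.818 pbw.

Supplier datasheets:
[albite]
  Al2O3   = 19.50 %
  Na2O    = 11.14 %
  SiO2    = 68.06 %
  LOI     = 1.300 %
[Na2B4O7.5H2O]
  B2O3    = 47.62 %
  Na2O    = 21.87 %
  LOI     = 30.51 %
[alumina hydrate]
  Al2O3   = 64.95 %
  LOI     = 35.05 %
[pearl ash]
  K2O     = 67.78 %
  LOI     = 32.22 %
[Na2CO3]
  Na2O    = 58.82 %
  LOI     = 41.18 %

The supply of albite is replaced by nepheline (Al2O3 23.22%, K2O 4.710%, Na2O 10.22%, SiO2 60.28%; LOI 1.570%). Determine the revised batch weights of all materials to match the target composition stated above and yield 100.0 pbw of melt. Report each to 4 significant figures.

All arithmetic holds full precision at all times; values along the way appear rounded off to 4 significant digits within the worked lines; each reported number is rounded just once — derived quantities are carried in exact precision (the totals, LOI, net glass mass, yield, five oxide percentages) starting from the weights for 100.0 pbw of glass, as written in either problem or answer.
Oxide mass targets, per 100.0 pbw melt:
  B2O3: 12.31% × 100.0 = 12.31 pbw
  Al2O3: 23.26% × 100.0 = 23.26 pbw
  K2O: 12.78% × 100.0 = 12.78 pbw
  Na2O: 14.56% × 100.0 = 14.56 pbw
  SiO2: 37.10% × 100.0 = 37.10 pbw
Sums-versus-targets review from the weights as reported, at the basis given (target by target, the sums agree up to rounding of the answer):
  B2O3: 25.85·0.4762 = 12.31 pbw (target 12.31 pbw)
  Al2O3: 61.55·0.2322 + 13.81·0.6495 = 23.26 pbw (target 23.26 pbw)
  K2O: 61.55·0.04710 + 14.58·0.6778 = 12.78 pbw (target 12.78 pbw)
  Na2O: 61.55·0.1022 + 25.85·0.2187 + 4.448·0.5882 = 14.56 pbw (target 14.56 pbw)
  SiO2: 61.55·0.6028 = 37.10 pbw (target 37.10 pbw)
Auditing the glass mass value: net batch after ignition = 100.0 pbw (the Σ of target masses is 100.0 pbw; stated basis 100.0 pbw — gaps are rounding artifacts).
Total batch = Σ batch = 120.2 pbw; loss to ignition Σ batch·LOI = 20.22 pbw; yield = glass ÷ total batch = 83.18%.

Revised batch per 100.0 pbw melt:
  nepheline: 61.55 pbw
  Na2B4O7.5H2O: 25.85 pbw
  alumina hydrate: 13.81 pbw
  pearl ash: 14.58 pbw
  Na2CO3: 4.448 pbw
Total batch = 120.2 pbw; LOI loss = 20.22 pbw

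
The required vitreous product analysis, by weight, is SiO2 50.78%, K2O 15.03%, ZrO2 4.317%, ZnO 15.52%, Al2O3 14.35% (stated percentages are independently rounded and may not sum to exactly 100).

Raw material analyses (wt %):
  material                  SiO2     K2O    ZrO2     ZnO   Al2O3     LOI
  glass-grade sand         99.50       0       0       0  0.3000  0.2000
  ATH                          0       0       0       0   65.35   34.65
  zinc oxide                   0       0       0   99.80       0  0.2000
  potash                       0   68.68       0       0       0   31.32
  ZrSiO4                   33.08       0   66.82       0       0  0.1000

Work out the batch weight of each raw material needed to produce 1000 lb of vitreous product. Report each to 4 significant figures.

Mid-chain values are printed (rounded to four significant figures) across the worked steps — all arithmetic runs at exact precision at all times — each reported result receives exactly one rounding; all derived quantities, which include net glass mass, yield, LOI, five oxide percentages, the totals, are rebuilt in full float precision, as set out in either problem or answer, from the batch weights on 1000 lb of glass.
Per-oxide target masses for 1000 lb vitreous product:
  SiO2: 50.78% × 1000 = 507.8 lb
  K2O: 15.03% × 1000 = 150.3 lb
  ZrO2: 4.317% × 1000 = 43.17 lb
  ZnO: 15.52% × 1000 = 155.2 lb
  Al2O3: 14.35% × 1000 = 143.5 lb
Per-oxide balance check using the reported weights, per the basis as stated (summed amounts equal target values exact up to rounding of places):
  SiO2: 488.9·0.9950 + 64.61·0.3308 = 507.8 lb (target 507.8 lb)
  K2O: 218.8·0.6868 = 150.3 lb (target 150.3 lb)
  ZrO2: 64.61·0.6682 = 43.17 lb (target 43.17 lb)
  ZnO: 155.5·0.9980 = 155.2 lb (target 155.2 lb)
  Al2O3: 488.9·0.003000 + 217.3·0.6535 = 143.5 lb (target 143.5 lb)
Consistency of the glass mass: total batch − LOI = 999.9 lb (targets for the oxides total 1000 lb; the stated basis being 1000 lb — any gap is answer rounding).
Batch total: Σ batch = 1145 lb; ignition loss, Σ(batch × LOI) = 145.2 lb; the yield ratio, glass ÷ batch: 87.32%.

Batch per 1000 lb vitreous product:
  glass-grade sand: 488.9 lb
  ATH: 217.3 lb
  zinc oxide: 155.5 lb
  potash: 218.8 lb
  ZrSiO4: 64.61 lb
Total batch = 1145 lb; LOI loss = 145.2 lb; yield = 87.32%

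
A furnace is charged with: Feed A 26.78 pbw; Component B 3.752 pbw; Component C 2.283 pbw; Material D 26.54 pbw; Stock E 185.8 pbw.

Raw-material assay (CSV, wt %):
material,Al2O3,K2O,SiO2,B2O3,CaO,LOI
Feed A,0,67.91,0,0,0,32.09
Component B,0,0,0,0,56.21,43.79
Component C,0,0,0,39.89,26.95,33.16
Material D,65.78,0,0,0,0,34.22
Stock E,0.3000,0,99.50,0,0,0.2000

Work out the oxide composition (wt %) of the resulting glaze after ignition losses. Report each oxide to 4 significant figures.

Glass mass = 224.7 pbw (batch 245.2 − LOI 20.45).
Composition: Al2O3 8.017%, K2O 8.093%, SiO2 82.27%, B2O3 0.4053%, CaO 1.212%

The whole derivation runs at full float precision in all steps. Working values are printed rounded to 4 significant digits in the printout; each reported figure is rounded a single time — derived quantities are re-derived from the batch weights at 224.7 pbw of glass in full precision (yield, LOI, the five compositions, the totals, glass mass) exactly as printed in either problem or answer.
Oxide-by-oxide delivered mass:
  Al2O3: 26.54·0.6578 + 185.8·0.003000 = 18.02 pbw
  K2O: 26.78·0.6791 = 18.19 pbw
  SiO2: 185.8·0.9950 = 184.9 pbw
  B2O3: 2.283·0.3989 = 0.9107 pbw
  CaO: 3.752·0.5621 + 2.283·0.2695 = 2.724 pbw
LOI: 26.78·0.3209 + 3.752·0.4379 + 2.283·0.3316 + 26.54·0.3422 + 185.8·0.002000 = 20.45 pbw
Net of LOI, the glass mass = 245.2 − 20.45 = 224.7 pbw (= Σ oxide masses)
wt % = 100 × oxide mass / glass mass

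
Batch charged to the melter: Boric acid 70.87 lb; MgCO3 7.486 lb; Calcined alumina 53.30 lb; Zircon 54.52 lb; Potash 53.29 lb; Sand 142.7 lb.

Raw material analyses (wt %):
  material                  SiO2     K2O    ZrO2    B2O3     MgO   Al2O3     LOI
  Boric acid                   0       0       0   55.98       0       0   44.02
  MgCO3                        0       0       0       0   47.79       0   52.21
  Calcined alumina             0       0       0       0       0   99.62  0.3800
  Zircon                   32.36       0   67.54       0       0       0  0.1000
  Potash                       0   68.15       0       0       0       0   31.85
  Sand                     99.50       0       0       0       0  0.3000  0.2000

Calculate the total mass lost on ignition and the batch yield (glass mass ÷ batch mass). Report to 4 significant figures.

LOI loss = 52.62 lb; glass = 329.5 lb; yield = 86.23%

Intermediates appear rounded to 4 significant figures when written out. Every computation runs at full float precision at every stage; every reported result is rounded only once. Derived quantities are carried in exact precision (glass mass, ignition loss, the totals, six oxide percentages, the yield) starting from the weights on 329.5 lb of glass as given in the problem or the answer.
Per-material ignition loss:
  Boric acid: 70.87 × 0.4402 = 31.20 lb
  MgCO3: 7.486 × 0.5221 = 3.908 lb
  Calcined alumina: 53.30 × 0.003800 = 0.2025 lb
  Zircon: 54.52 × 0.001000 = 0.05452 lb
  Potash: 53.29 × 0.3185 = 16.97 lb
  Sand: 142.7 × 0.002000 = 0.2854 lb
Total LOI = 52.62 lb
Glass = batch − LOI = 382.2 − 52.62 = 329.5 lb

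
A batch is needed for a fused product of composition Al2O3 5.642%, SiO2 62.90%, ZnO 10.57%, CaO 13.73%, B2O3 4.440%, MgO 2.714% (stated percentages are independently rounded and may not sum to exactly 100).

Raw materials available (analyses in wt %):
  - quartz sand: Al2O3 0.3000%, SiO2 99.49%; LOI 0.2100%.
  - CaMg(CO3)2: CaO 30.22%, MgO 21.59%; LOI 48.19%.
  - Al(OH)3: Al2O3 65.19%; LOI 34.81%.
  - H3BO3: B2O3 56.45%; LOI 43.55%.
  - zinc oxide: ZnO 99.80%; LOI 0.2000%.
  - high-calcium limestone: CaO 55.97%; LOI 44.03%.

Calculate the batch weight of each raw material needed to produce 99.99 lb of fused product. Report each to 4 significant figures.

Exact precision is kept throughout — values along the way are displayed, rounded to 4 significant digits, in the working. Each reported value sees exactly one rounding; all derived quantities are carried starting from the weights at 99.99 lb of glass in full float precision (LOI, yield, the totals, glass mass, the six compositions), as quoted within the problem or the answer.
Target masses of each oxide per 99.99 lb fused product:
  Al2O3: 5.642% × 99.99 = 5.641 lb
  SiO2: 62.90% × 99.99 = 62.89 lb
  ZnO: 10.57% × 99.99 = 10.57 lb
  CaO: 13.73% × 99.99 = 13.73 lb
  B2O3: 4.440% × 99.99 = 4.440 lb
  MgO: 2.714% × 99.99 = 2.714 lb
Checking each oxide sum on the weights just shown, versus the basis set out (target by target, the sums agree up to rounding of the answer):
  Al2O3: 63.22·0.003000 + 8.363·0.6519 = 5.641 lb (target 5.641 lb)
  SiO2: 63.22·0.9949 = 62.90 lb (target 62.89 lb)
  ZnO: 10.59·0.9980 = 10.57 lb (target 10.57 lb)
  CaO: 12.57·0.3022 + 17.74·0.5597 = 13.73 lb (target 13.73 lb)
  B2O3: 7.865·0.5645 = 4.440 lb (target 4.440 lb)
  MgO: 12.57·0.2159 = 2.714 lb (target 2.714 lb)
The glass-mass cross-check: whole batch net of LOI = 99.99 lb (oxide target masses add up to 99.99 lb; against the stated basis, 99.99 lb — any gap is answer rounding).
Summing the batch: Σ batch = 120.3 lb; ignition loss, Σ(batch × LOI) = 20.36 lb; yield, glass over the total, = 83.08%.

Batch per 99.99 lb fused product:
  quartz sand: 63.22 lb
  CaMg(CO3)2: 12.57 lb
  Al(OH)3: 8.363 lb
  H3BO3: 7.865 lb
  zinc oxide: 10.59 lb
  high-calcium limestone: 17.74 lb
Total batch = 120.3 lb; LOI loss = 20.36 lb; yield = 83.08%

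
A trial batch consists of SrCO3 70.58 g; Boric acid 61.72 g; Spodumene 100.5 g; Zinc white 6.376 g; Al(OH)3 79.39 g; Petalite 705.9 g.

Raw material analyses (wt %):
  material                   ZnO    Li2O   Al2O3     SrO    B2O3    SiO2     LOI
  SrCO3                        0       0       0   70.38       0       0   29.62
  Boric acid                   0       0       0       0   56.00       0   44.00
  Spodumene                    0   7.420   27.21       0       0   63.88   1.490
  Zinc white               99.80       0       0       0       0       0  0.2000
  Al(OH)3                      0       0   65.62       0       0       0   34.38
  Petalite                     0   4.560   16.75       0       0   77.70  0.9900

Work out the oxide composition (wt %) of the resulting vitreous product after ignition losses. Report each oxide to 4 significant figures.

Glass mass = 940.6 g (batch 1024 − LOI 83.86).
Composition: ZnO 0.6765%, Li2O 4.215%, Al2O3 21.02%, SrO 5.281%, B2O3 3.675%, SiO2 65.14%

The working math keeps exact precision at all times. In-progress results are displayed rounded off to 4 significant digits between the steps. Every reported result is rounded a single time — derived quantities are rebuilt in exact precision (yield, six oxide percentages, net glass mass, totals, ignition loss) from the batch weights for 940.6 g of glass, as given in problem or answer.
Mass of each oxide from the mix:
  ZnO: 6.376·0.9980 = 6.363 g
  Li2O: 100.5·0.07420 + 705.9·0.04560 = 39.65 g
  Al2O3: 100.5·0.2721 + 79.39·0.6562 + 705.9·0.1675 = 197.7 g
  SrO: 70.58·0.7038 = 49.67 g
  B2O3: 61.72·0.5600 = 34.56 g
  SiO2: 100.5·0.6388 + 705.9·0.7770 = 612.7 g
LOI: 70.58·0.2962 + 61.72·0.4400 + 100.5·0.01490 + 6.376·0.002000 + 79.39·0.3438 + 705.9·0.009900 = 83.86 g
Net of LOI, the glass mass = 1024 − 83.86 = 940.6 g (matching Σ of the oxides)
wt %: oxide over glass, times 100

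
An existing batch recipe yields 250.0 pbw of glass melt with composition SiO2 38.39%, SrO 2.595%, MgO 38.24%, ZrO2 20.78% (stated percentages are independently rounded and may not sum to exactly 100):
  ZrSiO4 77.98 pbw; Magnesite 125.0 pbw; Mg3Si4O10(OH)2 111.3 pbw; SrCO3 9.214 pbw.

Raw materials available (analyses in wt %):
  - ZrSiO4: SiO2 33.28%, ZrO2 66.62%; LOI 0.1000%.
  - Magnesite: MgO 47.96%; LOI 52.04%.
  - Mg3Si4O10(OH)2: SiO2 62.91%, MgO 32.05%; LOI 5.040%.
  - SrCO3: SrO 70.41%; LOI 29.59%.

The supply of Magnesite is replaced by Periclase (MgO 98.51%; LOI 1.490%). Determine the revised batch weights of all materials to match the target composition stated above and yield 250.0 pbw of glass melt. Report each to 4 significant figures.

Revised batch per 250.0 pbw glass melt:
  ZrSiO4: 77.98 pbw
  Periclase: 60.83 pbw
  Mg3Si4O10(OH)2: 111.3 pbw
  SrCO3: 9.214 pbw
Total batch = 259.3 pbw; LOI loss = 9.320 pbw

Each numeric step runs at full float precision at all times. Working values are printed rounded off to 4 significant figures between the steps; every reported result is rounded once only — derived quantities are recomputed using the weight values at 250.0 pbw of glass at full float precision (LOI, glass mass, the four compositions, the yield, totals), exactly as shown in problem or answer.
Target masses of each oxide per 250.0 pbw glass melt:
  SiO2: 38.39% × 250.0 = 95.98 pbw
  SrO: 2.595% × 250.0 = 6.488 pbw
  MgO: 38.24% × 250.0 = 95.60 pbw
  ZrO2: 20.78% × 250.0 = 51.95 pbw
Sums-versus-targets review from the weights as reported, at the basis given (oxide sums agree with the targets inside rounding margins):
  SiO2: 77.98·0.3328 + 111.3·0.6291 = 95.97 pbw (target 95.98 pbw)
  SrO: 9.214·0.7041 = 6.488 pbw (target 6.488 pbw)
  MgO: 60.83·0.9851 + 111.3·0.3205 = 95.60 pbw (target 95.60 pbw)
  ZrO2: 77.98·0.6662 = 51.95 pbw (target 51.95 pbw)
Glass mass check: the batch minus its LOI: 250.0 pbw (per-oxide target masses sum to 250.0 pbw; basis as stated: 250.0 pbw — any gap is answer rounding).
Whole-batch sum: Σ batch = 259.3 pbw; LOI removed, Σ of batch·LOI: 9.320 pbw; glass ÷ batch gives a yield of 96.41%.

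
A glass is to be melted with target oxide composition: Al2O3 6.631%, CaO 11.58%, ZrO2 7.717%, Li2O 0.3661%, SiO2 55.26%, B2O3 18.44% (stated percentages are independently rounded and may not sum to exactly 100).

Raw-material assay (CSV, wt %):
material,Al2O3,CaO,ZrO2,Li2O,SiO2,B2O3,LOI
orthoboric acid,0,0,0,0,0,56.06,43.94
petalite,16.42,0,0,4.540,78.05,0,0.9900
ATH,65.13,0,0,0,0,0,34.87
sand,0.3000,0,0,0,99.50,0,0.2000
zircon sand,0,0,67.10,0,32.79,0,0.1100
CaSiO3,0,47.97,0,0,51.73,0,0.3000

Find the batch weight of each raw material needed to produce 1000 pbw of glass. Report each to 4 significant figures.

Batch per 1000 pbw glass:
  orthoboric acid: 328.9 pbw
  petalite: 80.64 pbw
  ATH: 79.97 pbw
  sand: 328.7 pbw
  zircon sand: 115.0 pbw
  CaSiO3: 241.4 pbw
Total batch = 1175 pbw; LOI loss = 174.7 pbw; yield = 85.13%

In-progress results are printed (rounded to four significant digits) across the worked steps — the whole derivation runs at full precision from first step to last — a single rounding completes every reported value. Derived quantities, which include the yield, the six compositions, net glass mass, totals, LOI, are re-derived in exact precision, exactly as shown in the question or the answer, starting from the weights at 1000 pbw of glass.
The oxide mass targets at 1000 pbw glass:
  Al2O3: 6.631% × 1000 = 66.31 pbw
  CaO: 11.58% × 1000 = 115.8 pbw
  ZrO2: 7.717% × 1000 = 77.17 pbw
  Li2O: 0.3661% × 1000 = 3.661 pbw
  SiO2: 55.26% × 1000 = 552.6 pbw
  B2O3: 18.44% × 1000 = 184.4 pbw
Sums-versus-targets review working from each reported weight, versus the basis set out (target by target, the sums agree net of answer rounding effects):
  Al2O3: 80.64·0.1642 + 79.97·0.6513 + 328.7·0.003000 = 66.31 pbw (target 66.31 pbw)
  CaO: 241.4·0.4797 = 115.8 pbw (target 115.8 pbw)
  ZrO2: 115.0·0.6710 = 77.17 pbw (target 77.17 pbw)
  Li2O: 80.64·0.04540 = 3.661 pbw (target 3.661 pbw)
  SiO2: 80.64·0.7805 + 328.7·0.9950 + 115.0·0.3279 + 241.4·0.5173 = 552.6 pbw (target 552.6 pbw)
  B2O3: 328.9·0.5606 = 184.4 pbw (target 184.4 pbw)
Glass mass check: total batch − LOI = 999.9 pbw (the targets, summed, come to 999.9 pbw; with the basis standing at 1000 pbw — gaps are rounding artifacts).
Whole-batch sum: Σ batch = 1175 pbw; LOI removed, Σ of batch·LOI: 174.7 pbw; glass ÷ batch gives a yield of 85.13%.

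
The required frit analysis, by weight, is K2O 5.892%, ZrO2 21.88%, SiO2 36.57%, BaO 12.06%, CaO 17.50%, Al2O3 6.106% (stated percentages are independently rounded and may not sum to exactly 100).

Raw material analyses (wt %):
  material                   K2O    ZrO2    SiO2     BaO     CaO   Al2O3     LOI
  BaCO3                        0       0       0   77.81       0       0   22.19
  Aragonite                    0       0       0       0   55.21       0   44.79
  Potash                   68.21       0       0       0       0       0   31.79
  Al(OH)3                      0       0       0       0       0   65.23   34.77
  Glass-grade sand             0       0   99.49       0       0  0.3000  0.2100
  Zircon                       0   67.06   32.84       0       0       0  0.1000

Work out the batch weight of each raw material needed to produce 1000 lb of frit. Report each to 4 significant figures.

The intermediate values are printed with 4-significant-digit rounding when written out — each numeric step maintains full precision all the way through; every reported result receives exactly one rounding. All derived quantities (ignition loss, the six compositions, glass mass, yield, totals) are computed at full float precision from the batch weights for 1000 lb of glass exactly as shown in question or answer.
Per-oxide target masses for 1000 lb frit:
  K2O: 5.892% × 1000 = 58.92 lb
  ZrO2: 21.88% × 1000 = 218.8 lb
  SiO2: 36.57% × 1000 = 365.7 lb
  BaO: 12.06% × 1000 = 120.6 lb
  CaO: 17.50% × 1000 = 175.0 lb
  Al2O3: 6.106% × 1000 = 61.06 lb
Per-oxide balance check with the batch weights as given, versus the basis set out (oxide sums agree with the targets exact up to rounding of places):
  K2O: 86.38·0.6821 = 58.92 lb (target 58.92 lb)
  ZrO2: 326.3·0.6706 = 218.8 lb (target 218.8 lb)
  SiO2: 259.9·0.9949 + 326.3·0.3284 = 365.7 lb (target 365.7 lb)
  BaO: 155.0·0.7781 = 120.6 lb (target 120.6 lb)
  CaO: 317.0·0.5521 = 175.0 lb (target 175.0 lb)
  Al2O3: 92.41·0.6523 + 259.9·0.003000 = 61.06 lb (target 61.06 lb)
Consistency of the glass mass: the batch minus its LOI: 1000 lb (summing oxide targets gives 1000 lb; versus the stated basis of 1000 lb — gaps are rounding artifacts).
Batch grand total — Σ batch = 1237 lb; the LOI term Σ batch·LOI equals 236.8 lb; yield, glass over the total, = 80.85%.

Batch per 1000 lb frit:
  BaCO3: 155.0 lb
  Aragonite: 317.0 lb
  Potash: 86.38 lb
  Al(OH)3: 92.41 lb
  Glass-grade sand: 259.9 lb
  Zircon: 326.3 lb
Total batch = 1237 lb; LOI loss = 236.8 lb; yield = 80.85%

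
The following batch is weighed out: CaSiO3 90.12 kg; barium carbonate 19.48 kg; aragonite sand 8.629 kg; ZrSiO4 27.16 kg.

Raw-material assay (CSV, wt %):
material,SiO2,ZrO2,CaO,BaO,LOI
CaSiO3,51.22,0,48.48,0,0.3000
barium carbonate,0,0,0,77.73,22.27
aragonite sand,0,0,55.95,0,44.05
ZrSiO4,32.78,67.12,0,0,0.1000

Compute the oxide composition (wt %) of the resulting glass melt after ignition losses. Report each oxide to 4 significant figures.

Working values appear, rounded to four significant figures, at each printed step; each numeric step carries exact precision in all steps — exactly one rounding goes into every reported number — derived quantities (LOI, net glass mass, the totals, yield, the four compositions) are rebuilt using the weight values on 137.0 kg of glass at exact precision, as they appear in problem or answer.
Delivered oxide masses:
  SiO2: 90.12·0.5122 + 27.16·0.3278 = 55.06 kg
  ZrO2: 27.16·0.6712 = 18.23 kg
  CaO: 90.12·0.4848 + 8.629·0.5595 = 48.52 kg
  BaO: 19.48·0.7773 = 15.14 kg
LOI: 90.12·0.003000 + 19.48·0.2227 + 8.629·0.4405 + 27.16·0.001000 = 8.437 kg
Net of LOI, the glass mass = 145.4 − 8.437 = 137.0 kg (consistent with Σ oxide mass)
wt % = 100 × oxide mass / glass mass

Glass mass = 137.0 kg (batch 145.4 − LOI 8.437).
Composition: SiO2 40.21%, ZrO2 13.31%, CaO 35.43%, BaO 11.06%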